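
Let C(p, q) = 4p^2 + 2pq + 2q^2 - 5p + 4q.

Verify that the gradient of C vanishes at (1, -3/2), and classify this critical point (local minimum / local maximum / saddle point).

local minimum

∇C = (8p + 2q - 5, 2p + 4q + 4); substituting (1, -3/2) gives ∇C = (0, 0), so (1, -3/2) is indeed a critical point.
The Hessian of C is constant: H = [[8, 2], [2, 4]].
det(H) = 8·4 − 2² = 28.
det(H) > 0 and tr(H) = 12 > 0, so H is positive definite and the point is a local minimum.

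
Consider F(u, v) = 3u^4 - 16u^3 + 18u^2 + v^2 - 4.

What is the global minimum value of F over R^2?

-31

F(u,v) separates as P(u) + Q(v) − 4, so its minimum is min P + min Q − 4.
P'(u) = 12u(u - 3)(u - 1) vanishes at u ∈ {0, 1, 3}; Q'(v) = 2v vanishes at v ∈ {0}.
Local minima of P (where P''>0): P(0)=0, P(3)=-27. Local minima of Q: Q(0)=0.
So the global minimum of F is P(3) + Q(0) − 4 = -27 + 0 − 4 = -31, attained at (3, 0).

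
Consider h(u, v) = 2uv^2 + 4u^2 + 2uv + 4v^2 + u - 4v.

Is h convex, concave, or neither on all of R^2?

neither

The term 2uv^2 is cubic, so the Hessian is not constant.
∂²h/∂v² = 4u + 8, which takes both signs as u varies (negative for sufficiently negative u). A diagonal entry of the Hessian changing sign means the Hessian is neither positive- nor negative-semidefinite on all of R^2.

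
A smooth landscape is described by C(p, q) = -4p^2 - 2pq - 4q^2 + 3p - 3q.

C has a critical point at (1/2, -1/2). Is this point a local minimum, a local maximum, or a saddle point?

The Hessian of C is constant: H = [[-8, -2], [-2, -8]].
det(H) = (-8)·(-8) − (-2)² = 60.
det(H) > 0 and tr(H) = -16 < 0, so H is negative definite and the point is a local maximum.

local maximum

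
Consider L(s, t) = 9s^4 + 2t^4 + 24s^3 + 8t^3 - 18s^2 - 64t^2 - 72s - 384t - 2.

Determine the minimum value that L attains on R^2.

-1595

L(s,t) separates as P(s) + Q(t) − 2, so its minimum is min P + min Q − 2.
P'(s) = 36(s - 1)(s + 1)(s + 2) vanishes at s ∈ {-2, -1, 1}; Q'(t) = 8(t - 4)(t + 3)(t + 4) vanishes at t ∈ {-4, -3, 4}.
Local minima of P (where P''>0): P(-2)=24, P(1)=-57. Local minima of Q: Q(-4)=512, Q(4)=-1536.
So the global minimum of L is P(1) + Q(4) − 2 = -57 − 1536 − 2 = -1595, attained at (1, 4).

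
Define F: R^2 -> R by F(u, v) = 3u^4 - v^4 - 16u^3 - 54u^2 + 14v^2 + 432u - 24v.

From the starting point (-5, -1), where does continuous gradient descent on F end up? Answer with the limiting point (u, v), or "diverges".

(-3, 1)

F is separable, so gradient descent decouples: u follows -∂F/∂u, v follows -∂F/∂v.
∂F/∂u = 12(u - 4)(u - 3)(u + 3); at u=-5 this is -1728, so u increases.
∂F/∂v = -4(v - 2)(v - 1)(v + 3); at v=-1 this is -48, so v increases.
u converges to its nearest critical value -3 (a local min of the u-part); v converges to 1. The iterate converges to (-3, 1).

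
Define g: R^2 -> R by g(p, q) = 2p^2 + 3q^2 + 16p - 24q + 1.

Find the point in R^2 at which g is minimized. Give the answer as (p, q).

(-4, 4)

g(p,q) separates as A(p) + B(q) + 1, so its minimum is min A + min B + 1.
A'(p) = 4p + 16 vanishes at p ∈ {-4}; B'(q) = 6q - 24 vanishes at q ∈ {4}.
Local minima of A (where A''>0): A(-4)=-32. Local minima of B: B(4)=-48.
So the global minimum of g is A(-4) + B(4) + 1 = -32 − 48 + 1 = -79, attained at (-4, 4).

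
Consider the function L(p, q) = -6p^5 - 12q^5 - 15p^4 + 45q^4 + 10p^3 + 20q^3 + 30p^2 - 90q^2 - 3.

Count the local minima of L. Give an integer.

4

L separates as a function of p plus a function of q, so ∇L=0 decouples.
∂L/∂p = -30p(p - 1)(p + 1)(p + 2) = 0 at p ∈ {-2, -1, 0, 1}; ∂L/∂q = -60q(q - 3)(q - 1)(q + 1) = 0 at q ∈ {-1, 0, 1, 3}.
The Hessian is diagonal: diag(L_pp, L_qq). Second derivatives: L_pp(-2)=180, L_pp(-1)=-60, L_pp(0)=60, L_pp(1)=-180; L_qq(-1)=480, L_qq(0)=-180, L_qq(1)=240, L_qq(3)=-1440.
Local minima occur where both diagonal entries positive: (-2, -1), (-2, 1), (0, -1), (0, 1). Count: 4.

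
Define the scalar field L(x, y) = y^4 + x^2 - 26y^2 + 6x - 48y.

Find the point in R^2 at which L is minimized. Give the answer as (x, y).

(-3, 4)

L(x,y) separates as P(x) + Q(y), so its minimum is min P + min Q.
P'(x) = 2x + 6 vanishes at x ∈ {-3}; Q'(y) = 4(y - 4)(y + 1)(y + 3) vanishes at y ∈ {-3, -1, 4}.
Local minima of P (where P''>0): P(-3)=-9. Local minima of Q: Q(-3)=-9, Q(4)=-352.
So the global minimum of L is P(-3) + Q(4) = -9 − 352 = -361, attained at (-3, 4).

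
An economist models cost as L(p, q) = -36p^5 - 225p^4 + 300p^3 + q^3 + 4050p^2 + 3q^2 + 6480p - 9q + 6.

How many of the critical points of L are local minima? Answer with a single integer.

L separates as a function of p plus a function of q, so ∇L=0 decouples.
∂L/∂p = -180(p - 3)(p + 1)(p + 3)(p + 4) = 0 at p ∈ {-4, -3, -1, 3}; ∂L/∂q = 3(q - 1)(q + 3) = 0 at q ∈ {-3, 1}.
The Hessian is diagonal: diag(L_pp, L_qq). Second derivatives: L_pp(-4)=3780, L_pp(-3)=-2160, L_pp(-1)=4320, L_pp(3)=-30240; L_qq(-3)=-12, L_qq(1)=12.
Local minima occur where both diagonal entries positive: (-4, 1), (-1, 1). Count: 2.

2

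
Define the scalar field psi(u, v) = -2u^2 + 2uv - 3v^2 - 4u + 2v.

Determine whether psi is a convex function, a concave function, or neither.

psi is quadratic, so its Hessian is the constant matrix H = [[-4, 2], [2, -6]].
det(H) = 20, tr(H) = -10.
det(H) > 0 and tr(H) < 0, so H is negative definite everywhere: concave.

concave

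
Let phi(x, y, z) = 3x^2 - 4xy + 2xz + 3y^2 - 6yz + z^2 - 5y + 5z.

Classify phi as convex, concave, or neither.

neither

phi is quadratic, so its Hessian is the constant matrix H = [[6, -4, 2], [-4, 6, -6], [2, -6, 2]].
Leading principal minors: 6, 20, -104.
Neither pattern holds ⇒ H is indefinite ⇒ neither convex nor concave.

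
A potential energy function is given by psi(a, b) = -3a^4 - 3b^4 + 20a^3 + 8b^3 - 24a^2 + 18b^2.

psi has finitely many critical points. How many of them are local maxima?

4

psi separates as a function of a plus a function of b, so ∇psi=0 decouples.
∂psi/∂a = -12a(a - 4)(a - 1) = 0 at a ∈ {0, 1, 4}; ∂psi/∂b = -12b(b - 3)(b + 1) = 0 at b ∈ {-1, 0, 3}.
The Hessian is diagonal: diag(psi_aa, psi_bb). Second derivatives: psi_aa(0)=-48, psi_aa(1)=36, psi_aa(4)=-144; psi_bb(-1)=-48, psi_bb(0)=36, psi_bb(3)=-144.
Local maxima occur where both diagonal entries negative: (0, -1), (0, 3), (4, -1), (4, 3). Count: 4.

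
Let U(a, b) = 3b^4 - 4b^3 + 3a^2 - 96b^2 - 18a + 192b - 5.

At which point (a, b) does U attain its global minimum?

U(a,b) separates as P(a) + Q(b) − 5, so its minimum is min P + min Q − 5.
P'(a) = 6a - 18 vanishes at a ∈ {3}; Q'(b) = 12(b - 4)(b - 1)(b + 4) vanishes at b ∈ {-4, 1, 4}.
Local minima of P (where P''>0): P(3)=-27. Local minima of Q: Q(-4)=-1280, Q(4)=-256.
So the global minimum of U is P(3) + Q(-4) − 5 = -27 − 1280 − 5 = -1312, attained at (3, -4).

(3, -4)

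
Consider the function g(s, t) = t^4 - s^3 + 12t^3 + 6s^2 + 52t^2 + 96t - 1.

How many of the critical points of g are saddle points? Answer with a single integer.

3

g separates as a function of s plus a function of t, so ∇g=0 decouples.
∂g/∂s = -3s(s - 4) = 0 at s ∈ {0, 4}; ∂g/∂t = 4(t + 2)(t + 3)(t + 4) = 0 at t ∈ {-4, -3, -2}.
The Hessian is diagonal: diag(g_ss, g_tt). Second derivatives: g_ss(0)=12, g_ss(4)=-12; g_tt(-4)=8, g_tt(-3)=-4, g_tt(-2)=8.
Saddle points occur where the two diagonal entries have opposite signs: (0, -3), (4, -4), (4, -2). Count: 3.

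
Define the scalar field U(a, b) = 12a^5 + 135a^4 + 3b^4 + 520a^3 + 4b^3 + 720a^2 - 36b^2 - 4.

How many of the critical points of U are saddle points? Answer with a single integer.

U separates as a function of a plus a function of b, so ∇U=0 decouples.
∂U/∂a = 60a(a + 2)(a + 3)(a + 4) = 0 at a ∈ {-4, -3, -2, 0}; ∂U/∂b = 12b(b - 2)(b + 3) = 0 at b ∈ {-3, 0, 2}.
The Hessian is diagonal: diag(U_aa, U_bb). Second derivatives: U_aa(-4)=-480, U_aa(-3)=180, U_aa(-2)=-240, U_aa(0)=1440; U_bb(-3)=180, U_bb(0)=-72, U_bb(2)=120.
Saddle points occur where the two diagonal entries have opposite signs: (-4, -3), (-4, 2), (-3, 0), (-2, -3), (-2, 2), (0, 0). Count: 6.

6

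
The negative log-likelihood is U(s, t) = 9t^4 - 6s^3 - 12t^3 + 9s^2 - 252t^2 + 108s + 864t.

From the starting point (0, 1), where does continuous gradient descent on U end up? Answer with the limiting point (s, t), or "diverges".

(-2, -4)

U is separable, so gradient descent decouples: s follows -∂U/∂s, t follows -∂U/∂t.
∂U/∂s = -18(s - 3)(s + 2); at s=0 this is 108, so s decreases.
∂U/∂t = 36(t - 3)(t - 2)(t + 4); at t=1 this is 360, so t decreases.
s converges to its nearest critical value -2 (a local min of the s-part); t converges to -4. The iterate converges to (-2, -4).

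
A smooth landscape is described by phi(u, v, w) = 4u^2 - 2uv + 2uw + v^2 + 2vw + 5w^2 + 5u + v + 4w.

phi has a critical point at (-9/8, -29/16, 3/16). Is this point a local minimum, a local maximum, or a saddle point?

The Hessian is constant: H = [[8, -2, 2], [-2, 2, 2], [2, 2, 10]].
Leading principal minors: Δ₁ = 8, Δ₂ = 12, Δ₃ = 64.
All leading minors are positive, so H is positive definite: a local minimum.

local minimum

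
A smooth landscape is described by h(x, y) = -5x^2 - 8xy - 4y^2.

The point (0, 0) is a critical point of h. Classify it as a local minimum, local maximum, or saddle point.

local maximum

The Hessian of h is constant: H = [[-10, -8], [-8, -8]].
det(H) = (-10)·(-8) − (-8)² = 16.
det(H) > 0 and tr(H) = -18 < 0, so H is negative definite and the point is a local maximum.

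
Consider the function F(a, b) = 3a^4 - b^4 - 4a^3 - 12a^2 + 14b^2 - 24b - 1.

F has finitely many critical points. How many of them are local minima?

F separates as a function of a plus a function of b, so ∇F=0 decouples.
∂F/∂a = 12a(a - 2)(a + 1) = 0 at a ∈ {-1, 0, 2}; ∂F/∂b = -4(b - 2)(b - 1)(b + 3) = 0 at b ∈ {-3, 1, 2}.
The Hessian is diagonal: diag(F_aa, F_bb). Second derivatives: F_aa(-1)=36, F_aa(0)=-24, F_aa(2)=72; F_bb(-3)=-80, F_bb(1)=16, F_bb(2)=-20.
Local minima occur where both diagonal entries positive: (-1, 1), (2, 1). Count: 2.

2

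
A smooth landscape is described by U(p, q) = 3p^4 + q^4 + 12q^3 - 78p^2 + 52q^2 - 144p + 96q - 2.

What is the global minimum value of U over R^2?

U(p,q) separates as A(p) + B(q) − 2, so its minimum is min A + min B − 2.
A'(p) = 12(p - 4)(p + 1)(p + 3) vanishes at p ∈ {-3, -1, 4}; B'(q) = 4(q + 2)(q + 3)(q + 4) vanishes at q ∈ {-4, -3, -2}.
Local minima of A (where A''>0): A(-3)=-27, A(4)=-1056. Local minima of B: B(-4)=-64, B(-2)=-64.
So the global minimum of U is A(4) + B(-4) − 2 = -1056 − 64 − 2 = -1122, attained at (4, -4).

-1122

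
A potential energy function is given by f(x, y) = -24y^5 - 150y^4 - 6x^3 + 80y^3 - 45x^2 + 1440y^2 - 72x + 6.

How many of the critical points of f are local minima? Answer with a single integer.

2

f separates as a function of x plus a function of y, so ∇f=0 decouples.
∂f/∂x = -18(x + 1)(x + 4) = 0 at x ∈ {-4, -1}; ∂f/∂y = -120y(y - 2)(y + 3)(y + 4) = 0 at y ∈ {-4, -3, 0, 2}.
The Hessian is diagonal: diag(f_xx, f_yy). Second derivatives: f_xx(-4)=54, f_xx(-1)=-54; f_yy(-4)=2880, f_yy(-3)=-1800, f_yy(0)=2880, f_yy(2)=-7200.
Local minima occur where both diagonal entries positive: (-4, -4), (-4, 0). Count: 2.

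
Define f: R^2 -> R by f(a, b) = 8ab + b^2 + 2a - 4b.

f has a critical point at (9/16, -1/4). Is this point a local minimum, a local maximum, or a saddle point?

saddle point

The Hessian of f is constant: H = [[0, 8], [8, 2]].
det(H) = 0·2 − 8² = -64.
Since det(H) < 0, H is indefinite and the critical point is a saddle point.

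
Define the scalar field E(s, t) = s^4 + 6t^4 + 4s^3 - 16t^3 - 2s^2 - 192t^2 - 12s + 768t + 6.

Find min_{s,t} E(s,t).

-3587

E(s,t) separates as P(s) + Q(t) + 6, so its minimum is min P + min Q + 6.
P'(s) = 4(s - 1)(s + 1)(s + 3) vanishes at s ∈ {-3, -1, 1}; Q'(t) = 24(t - 4)(t - 2)(t + 4) vanishes at t ∈ {-4, 2, 4}.
Local minima of P (where P''>0): P(-3)=-9, P(1)=-9. Local minima of Q: Q(-4)=-3584, Q(4)=512.
So the global minimum of E is P(-3) + Q(-4) + 6 = -9 − 3584 + 6 = -3587, attained at (-3, -4).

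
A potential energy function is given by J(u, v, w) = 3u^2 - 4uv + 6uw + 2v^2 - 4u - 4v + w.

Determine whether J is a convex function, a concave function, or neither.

neither

J is quadratic, so its Hessian is the constant matrix H = [[6, -4, 6], [-4, 4, 0], [6, 0, 0]].
Leading principal minors: 6, 8, -144.
Neither pattern holds ⇒ H is indefinite ⇒ neither convex nor concave.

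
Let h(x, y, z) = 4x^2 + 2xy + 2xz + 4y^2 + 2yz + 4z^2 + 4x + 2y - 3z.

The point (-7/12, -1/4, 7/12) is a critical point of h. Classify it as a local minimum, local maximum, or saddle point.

The Hessian is constant: H = [[8, 2, 2], [2, 8, 2], [2, 2, 8]].
Leading principal minors: Δ₁ = 8, Δ₂ = 60, Δ₃ = 432.
All leading minors are positive, so H is positive definite: a local minimum.

local minimum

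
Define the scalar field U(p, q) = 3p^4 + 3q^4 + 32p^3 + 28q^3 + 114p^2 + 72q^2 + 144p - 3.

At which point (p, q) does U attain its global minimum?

U(p,q) separates as A(p) + B(q) − 3, so its minimum is min A + min B − 3.
A'(p) = 12(p + 1)(p + 3)(p + 4) vanishes at p ∈ {-4, -3, -1}; B'(q) = 12q(q + 3)(q + 4) vanishes at q ∈ {-4, -3, 0}.
Local minima of A (where A''>0): A(-4)=-32, A(-1)=-59. Local minima of B: B(-4)=128, B(0)=0.
So the global minimum of U is A(-1) + B(0) − 3 = -59 + 0 − 3 = -62, attained at (-1, 0).

(-1, 0)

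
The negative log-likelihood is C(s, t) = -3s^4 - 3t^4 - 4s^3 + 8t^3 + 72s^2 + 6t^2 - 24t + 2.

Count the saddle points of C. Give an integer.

C separates as a function of s plus a function of t, so ∇C=0 decouples.
∂C/∂s = -12s(s - 3)(s + 4) = 0 at s ∈ {-4, 0, 3}; ∂C/∂t = -12(t - 2)(t - 1)(t + 1) = 0 at t ∈ {-1, 1, 2}.
The Hessian is diagonal: diag(C_ss, C_tt). Second derivatives: C_ss(-4)=-336, C_ss(0)=144, C_ss(3)=-252; C_tt(-1)=-72, C_tt(1)=24, C_tt(2)=-36.
Saddle points occur where the two diagonal entries have opposite signs: (-4, 1), (0, -1), (0, 2), (3, 1). Count: 4.

4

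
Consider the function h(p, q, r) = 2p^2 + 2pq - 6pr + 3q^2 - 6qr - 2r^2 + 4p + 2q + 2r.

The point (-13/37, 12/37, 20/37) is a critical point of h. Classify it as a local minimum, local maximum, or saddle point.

saddle point

The Hessian is constant: H = [[4, 2, -6], [2, 6, -6], [-6, -6, -4]].
Leading principal minors: Δ₁ = 4, Δ₂ = 20, Δ₃ = -296.
The minors fit neither the all-positive nor the alternating-sign pattern, so H is indefinite: a saddle point.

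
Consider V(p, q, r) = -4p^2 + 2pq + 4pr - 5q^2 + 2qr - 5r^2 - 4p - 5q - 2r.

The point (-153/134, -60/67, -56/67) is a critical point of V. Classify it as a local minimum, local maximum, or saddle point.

The Hessian is constant: H = [[-8, 2, 4], [2, -10, 2], [4, 2, -10]].
Leading principal minors: Δ₁ = -8, Δ₂ = 76, Δ₃ = -536.
The minors alternate sign starting negative (−, +, −), so H is negative definite: a local maximum.

local maximum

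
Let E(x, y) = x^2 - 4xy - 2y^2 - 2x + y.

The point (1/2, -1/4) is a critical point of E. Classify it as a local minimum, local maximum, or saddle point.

saddle point

The Hessian of E is constant: H = [[2, -4], [-4, -4]].
det(H) = 2·(-4) − (-4)² = -24.
Since det(H) < 0, H is indefinite and the critical point is a saddle point.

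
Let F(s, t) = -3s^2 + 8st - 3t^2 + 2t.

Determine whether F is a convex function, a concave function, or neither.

F is quadratic, so its Hessian is the constant matrix H = [[-6, 8], [8, -6]].
det(H) = -28, tr(H) = -12.
det(H) < 0, so H is indefinite: neither convex nor concave.

neither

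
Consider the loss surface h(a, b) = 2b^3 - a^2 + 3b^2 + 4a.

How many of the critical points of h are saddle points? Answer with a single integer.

1

h separates as a function of a plus a function of b, so ∇h=0 decouples.
∂h/∂a = -2(a - 2) = 0 at a ∈ {2}; ∂h/∂b = 6b(b + 1) = 0 at b ∈ {-1, 0}.
The Hessian is diagonal: diag(h_aa, h_bb). Second derivatives: h_aa(2)=-2; h_bb(-1)=-6, h_bb(0)=6.
Saddle points occur where the two diagonal entries have opposite signs: (2, 0). Count: 1.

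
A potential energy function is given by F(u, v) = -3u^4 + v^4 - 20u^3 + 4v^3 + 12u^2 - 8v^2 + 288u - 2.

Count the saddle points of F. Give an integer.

5

F separates as a function of u plus a function of v, so ∇F=0 decouples.
∂F/∂u = -12(u - 2)(u + 3)(u + 4) = 0 at u ∈ {-4, -3, 2}; ∂F/∂v = 4v(v - 1)(v + 4) = 0 at v ∈ {-4, 0, 1}.
The Hessian is diagonal: diag(F_uu, F_vv). Second derivatives: F_uu(-4)=-72, F_uu(-3)=60, F_uu(2)=-360; F_vv(-4)=80, F_vv(0)=-16, F_vv(1)=20.
Saddle points occur where the two diagonal entries have opposite signs: (-4, -4), (-4, 1), (-3, 0), (2, -4), (2, 1). Count: 5.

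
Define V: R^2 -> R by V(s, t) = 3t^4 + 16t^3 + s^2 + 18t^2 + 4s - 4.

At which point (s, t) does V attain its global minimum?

V(s,t) separates as P(s) + Q(t) − 4, so its minimum is min P + min Q − 4.
P'(s) = 2s + 4 vanishes at s ∈ {-2}; Q'(t) = 12t(t + 1)(t + 3) vanishes at t ∈ {-3, -1, 0}.
Local minima of P (where P''>0): P(-2)=-4. Local minima of Q: Q(-3)=-27, Q(0)=0.
So the global minimum of V is P(-2) + Q(-3) − 4 = -4 − 27 − 4 = -35, attained at (-2, -3).

(-2, -3)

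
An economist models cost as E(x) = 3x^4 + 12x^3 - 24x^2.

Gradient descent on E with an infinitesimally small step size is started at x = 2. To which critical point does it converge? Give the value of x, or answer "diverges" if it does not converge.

E'(x) = 12x(x - 1)(x + 4), so E'(2) = 144.
Gradient descent moves in the -E' direction, i.e. x is decreasing.
The nearest critical point in that direction is x = 1, where E'' = 60 > 0 (a local minimum). The iterate converges there.

1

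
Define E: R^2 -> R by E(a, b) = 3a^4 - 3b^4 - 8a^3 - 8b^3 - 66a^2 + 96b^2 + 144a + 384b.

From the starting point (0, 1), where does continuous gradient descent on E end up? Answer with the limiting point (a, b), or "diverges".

E is separable, so gradient descent decouples: a follows -∂E/∂a, b follows -∂E/∂b.
∂E/∂a = 12(a - 4)(a - 1)(a + 3); at a=0 this is 144, so a decreases.
∂E/∂b = -12(b - 4)(b + 2)(b + 4); at b=1 this is 540, so b decreases.
a converges to its nearest critical value -3 (a local min of the a-part); b converges to -2. The iterate converges to (-3, -2).

(-3, -2)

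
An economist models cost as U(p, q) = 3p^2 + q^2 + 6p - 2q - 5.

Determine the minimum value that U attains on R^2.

U(p,q) separates as A(p) + B(q) − 5, so its minimum is min A + min B − 5.
A'(p) = 6p + 6 vanishes at p ∈ {-1}; B'(q) = 2q - 2 vanishes at q ∈ {1}.
Local minima of A (where A''>0): A(-1)=-3. Local minima of B: B(1)=-1.
So the global minimum of U is A(-1) + B(1) − 5 = -3 − 1 − 5 = -9, attained at (-1, 1).

-9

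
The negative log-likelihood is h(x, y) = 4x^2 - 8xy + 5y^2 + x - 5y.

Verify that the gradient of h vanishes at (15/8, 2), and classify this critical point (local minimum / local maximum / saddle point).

∇h = (8x - 8y + 1, -8x + 10y - 5); substituting (15/8, 2) gives ∇h = (0, 0), so (15/8, 2) is indeed a critical point.
The Hessian of h is constant: H = [[8, -8], [-8, 10]].
det(H) = 8·10 − (-8)² = 16.
det(H) > 0 and tr(H) = 18 > 0, so H is positive definite and the point is a local minimum.

local minimum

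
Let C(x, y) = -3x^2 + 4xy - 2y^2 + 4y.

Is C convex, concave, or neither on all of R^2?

C is quadratic, so its Hessian is the constant matrix H = [[-6, 4], [4, -4]].
det(H) = 8, tr(H) = -10.
det(H) > 0 and tr(H) < 0, so H is negative definite everywhere: concave.

concave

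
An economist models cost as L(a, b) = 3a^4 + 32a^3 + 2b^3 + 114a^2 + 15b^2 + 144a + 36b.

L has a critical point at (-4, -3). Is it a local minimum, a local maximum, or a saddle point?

The mixed partial ∂²L/∂a∂b is 0, so the Hessian at any point is diag(L_aa, L_bb) = diag(12(3a^2 + 16a + 19), 6(2b + 5)).
At (-4, -3): H = diag(36, -6).
The eigenvalues have opposite signs, so H is indefinite: a saddle point.

saddle point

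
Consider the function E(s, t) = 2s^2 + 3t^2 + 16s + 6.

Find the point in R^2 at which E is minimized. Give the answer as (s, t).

(-4, 0)

E(s,t) separates as P(s) + Q(t) + 6, so its minimum is min P + min Q + 6.
P'(s) = 4s + 16 vanishes at s ∈ {-4}; Q'(t) = 6t vanishes at t ∈ {0}.
Local minima of P (where P''>0): P(-4)=-32. Local minima of Q: Q(0)=0.
So the global minimum of E is P(-4) + Q(0) + 6 = -32 + 0 + 6 = -26, attained at (-4, 0).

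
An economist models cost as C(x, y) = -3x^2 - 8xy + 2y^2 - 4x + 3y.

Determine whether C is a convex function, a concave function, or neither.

neither

C is quadratic, so its Hessian is the constant matrix H = [[-6, -8], [-8, 4]].
det(H) = -88, tr(H) = -2.
det(H) < 0, so H is indefinite: neither convex nor concave.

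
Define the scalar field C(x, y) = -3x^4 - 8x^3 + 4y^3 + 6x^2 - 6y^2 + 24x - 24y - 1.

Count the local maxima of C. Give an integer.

C separates as a function of x plus a function of y, so ∇C=0 decouples.
∂C/∂x = -12(x - 1)(x + 1)(x + 2) = 0 at x ∈ {-2, -1, 1}; ∂C/∂y = 12(y - 2)(y + 1) = 0 at y ∈ {-1, 2}.
The Hessian is diagonal: diag(C_xx, C_yy). Second derivatives: C_xx(-2)=-36, C_xx(-1)=24, C_xx(1)=-72; C_yy(-1)=-36, C_yy(2)=36.
Local maxima occur where both diagonal entries negative: (-2, -1), (1, -1). Count: 2.

2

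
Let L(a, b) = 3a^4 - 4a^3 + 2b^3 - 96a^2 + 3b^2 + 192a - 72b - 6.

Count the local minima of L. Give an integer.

2

L separates as a function of a plus a function of b, so ∇L=0 decouples.
∂L/∂a = 12(a - 4)(a - 1)(a + 4) = 0 at a ∈ {-4, 1, 4}; ∂L/∂b = 6(b - 3)(b + 4) = 0 at b ∈ {-4, 3}.
The Hessian is diagonal: diag(L_aa, L_bb). Second derivatives: L_aa(-4)=480, L_aa(1)=-180, L_aa(4)=288; L_bb(-4)=-42, L_bb(3)=42.
Local minima occur where both diagonal entries positive: (-4, 3), (4, 3). Count: 2.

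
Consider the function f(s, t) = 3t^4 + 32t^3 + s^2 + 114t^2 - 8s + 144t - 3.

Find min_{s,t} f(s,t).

-78

f(s,t) separates as P(s) + Q(t) − 3, so its minimum is min P + min Q − 3.
P'(s) = 2s - 8 vanishes at s ∈ {4}; Q'(t) = 12(t + 1)(t + 3)(t + 4) vanishes at t ∈ {-4, -3, -1}.
Local minima of P (where P''>0): P(4)=-16. Local minima of Q: Q(-4)=-32, Q(-1)=-59.
So the global minimum of f is P(4) + Q(-1) − 3 = -16 − 59 − 3 = -78, attained at (4, -1).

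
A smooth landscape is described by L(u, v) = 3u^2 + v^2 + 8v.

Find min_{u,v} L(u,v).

L(u,v) separates as P(u) + Q(v), so its minimum is min P + min Q.
P'(u) = 6u vanishes at u ∈ {0}; Q'(v) = 2v + 8 vanishes at v ∈ {-4}.
Local minima of P (where P''>0): P(0)=0. Local minima of Q: Q(-4)=-16.
So the global minimum of L is P(0) + Q(-4) = 0 − 16 = -16, attained at (0, -4).

-16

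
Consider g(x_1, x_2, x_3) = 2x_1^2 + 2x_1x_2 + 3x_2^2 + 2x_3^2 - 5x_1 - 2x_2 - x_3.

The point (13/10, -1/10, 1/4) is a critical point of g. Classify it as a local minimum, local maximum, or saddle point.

The Hessian is constant: H = [[4, 2, 0], [2, 6, 0], [0, 0, 4]].
Leading principal minors: Δ₁ = 4, Δ₂ = 20, Δ₃ = 80.
All leading minors are positive, so H is positive definite: a local minimum.

local minimum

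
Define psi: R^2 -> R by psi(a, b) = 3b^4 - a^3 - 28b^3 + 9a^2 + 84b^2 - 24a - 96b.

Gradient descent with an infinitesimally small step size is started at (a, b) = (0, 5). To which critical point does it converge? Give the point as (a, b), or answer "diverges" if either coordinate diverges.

psi is separable, so gradient descent decouples: a follows -∂psi/∂a, b follows -∂psi/∂b.
∂psi/∂a = -3(a - 4)(a - 2); at a=0 this is -24, so a increases.
∂psi/∂b = 12(b - 4)(b - 2)(b - 1); at b=5 this is 144, so b decreases.
a converges to its nearest critical value 2 (a local min of the a-part); b converges to 4. The iterate converges to (2, 4).

(2, 4)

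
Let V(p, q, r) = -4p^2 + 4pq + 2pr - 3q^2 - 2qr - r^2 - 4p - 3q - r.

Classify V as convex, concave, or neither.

concave

V is quadratic, so its Hessian is the constant matrix H = [[-8, 4, 2], [4, -6, -2], [2, -2, -2]].
Leading principal minors: -8, 32, -40.
Signs alternate −, +, − ⇒ H ≺ 0 ⇒ concave.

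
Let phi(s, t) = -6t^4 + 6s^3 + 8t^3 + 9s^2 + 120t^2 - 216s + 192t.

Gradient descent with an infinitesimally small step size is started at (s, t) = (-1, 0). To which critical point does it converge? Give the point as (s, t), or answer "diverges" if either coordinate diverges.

(3, -1)

phi is separable, so gradient descent decouples: s follows -∂phi/∂s, t follows -∂phi/∂t.
∂phi/∂s = 18(s - 3)(s + 4); at s=-1 this is -216, so s increases.
∂phi/∂t = -24(t - 4)(t + 1)(t + 2); at t=0 this is 192, so t decreases.
s converges to its nearest critical value 3 (a local min of the s-part); t converges to -1. The iterate converges to (3, -1).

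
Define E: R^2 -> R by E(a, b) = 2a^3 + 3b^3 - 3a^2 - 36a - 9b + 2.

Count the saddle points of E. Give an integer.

E separates as a function of a plus a function of b, so ∇E=0 decouples.
∂E/∂a = 6(a - 3)(a + 2) = 0 at a ∈ {-2, 3}; ∂E/∂b = 9(b - 1)(b + 1) = 0 at b ∈ {-1, 1}.
The Hessian is diagonal: diag(E_aa, E_bb). Second derivatives: E_aa(-2)=-30, E_aa(3)=30; E_bb(-1)=-18, E_bb(1)=18.
Saddle points occur where the two diagonal entries have opposite signs: (-2, 1), (3, -1). Count: 2.

2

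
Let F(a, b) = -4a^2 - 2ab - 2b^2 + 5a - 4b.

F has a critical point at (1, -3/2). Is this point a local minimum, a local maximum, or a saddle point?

local maximum

The Hessian of F is constant: H = [[-8, -2], [-2, -4]].
det(H) = (-8)·(-4) − (-2)² = 28.
det(H) > 0 and tr(H) = -12 < 0, so H is negative definite and the point is a local maximum.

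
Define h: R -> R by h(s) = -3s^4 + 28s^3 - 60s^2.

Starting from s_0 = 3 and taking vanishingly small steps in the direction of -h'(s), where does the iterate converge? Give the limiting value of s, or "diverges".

2

h'(s) = -12s(s - 5)(s - 2), so h'(3) = 72.
Gradient descent moves in the -h' direction, i.e. s is decreasing.
The nearest critical point in that direction is s = 2, where h'' = 72 > 0 (a local minimum). The iterate converges there.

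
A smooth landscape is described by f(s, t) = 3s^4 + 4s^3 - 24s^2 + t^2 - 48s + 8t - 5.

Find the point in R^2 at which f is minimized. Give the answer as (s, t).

f(s,t) separates as P(s) + Q(t) − 5, so its minimum is min P + min Q − 5.
P'(s) = 12(s - 2)(s + 1)(s + 2) vanishes at s ∈ {-2, -1, 2}; Q'(t) = 2(t + 4) vanishes at t ∈ {-4}.
Local minima of P (where P''>0): P(-2)=16, P(2)=-112. Local minima of Q: Q(-4)=-16.
So the global minimum of f is P(2) + Q(-4) − 5 = -112 − 16 − 5 = -133, attained at (2, -4).

(2, -4)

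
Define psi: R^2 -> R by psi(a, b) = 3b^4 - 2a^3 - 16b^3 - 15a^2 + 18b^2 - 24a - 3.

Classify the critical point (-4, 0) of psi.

The mixed partial ∂²psi/∂a∂b is 0, so the Hessian at any point is diag(psi_aa, psi_bb) = diag(-6(2a + 5), 12(3b^2 - 8b + 3)).
At (-4, 0): H = diag(18, 36).
Both eigenvalues are positive, so H is positive definite: a local minimum.

local minimum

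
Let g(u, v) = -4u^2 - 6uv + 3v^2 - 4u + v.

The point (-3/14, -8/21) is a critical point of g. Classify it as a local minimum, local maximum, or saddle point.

The Hessian of g is constant: H = [[-8, -6], [-6, 6]].
det(H) = (-8)·6 − (-6)² = -84.
Since det(H) < 0, H is indefinite and the critical point is a saddle point.

saddle point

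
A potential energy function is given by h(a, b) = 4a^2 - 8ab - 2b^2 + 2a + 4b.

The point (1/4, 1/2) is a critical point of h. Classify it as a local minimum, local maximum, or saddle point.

saddle point

The Hessian of h is constant: H = [[8, -8], [-8, -4]].
det(H) = 8·(-4) − (-8)² = -96.
Since det(H) < 0, H is indefinite and the critical point is a saddle point.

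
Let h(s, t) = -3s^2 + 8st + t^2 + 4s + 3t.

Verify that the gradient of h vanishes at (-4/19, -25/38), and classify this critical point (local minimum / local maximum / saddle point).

∇h = (-6s + 8t + 4, 8s + 2t + 3); substituting (-4/19, -25/38) gives ∇h = (0, 0), so (-4/19, -25/38) is indeed a critical point.
The Hessian of h is constant: H = [[-6, 8], [8, 2]].
det(H) = (-6)·2 − 8² = -76.
Since det(H) < 0, H is indefinite and the critical point is a saddle point.

saddle point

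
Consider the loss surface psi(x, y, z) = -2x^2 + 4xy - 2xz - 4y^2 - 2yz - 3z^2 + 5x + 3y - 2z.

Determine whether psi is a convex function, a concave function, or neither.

psi is quadratic, so its Hessian is the constant matrix H = [[-4, 4, -2], [4, -8, -2], [-2, -2, -6]].
Leading principal minors: -4, 16, -16.
Signs alternate −, +, − ⇒ H ≺ 0 ⇒ concave.

concave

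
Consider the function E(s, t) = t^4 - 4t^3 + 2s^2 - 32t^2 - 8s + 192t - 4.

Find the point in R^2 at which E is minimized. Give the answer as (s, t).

(2, -4)

E(s,t) separates as P(s) + Q(t) − 4, so its minimum is min P + min Q − 4.
P'(s) = 4s - 8 vanishes at s ∈ {2}; Q'(t) = 4(t - 4)(t - 3)(t + 4) vanishes at t ∈ {-4, 3, 4}.
Local minima of P (where P''>0): P(2)=-8. Local minima of Q: Q(-4)=-768, Q(4)=256.
So the global minimum of E is P(2) + Q(-4) − 4 = -8 − 768 − 4 = -780, attained at (2, -4).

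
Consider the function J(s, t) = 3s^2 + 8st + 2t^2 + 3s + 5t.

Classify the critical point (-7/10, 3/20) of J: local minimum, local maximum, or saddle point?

The Hessian of J is constant: H = [[6, 8], [8, 4]].
det(H) = 6·4 − 8² = -40.
Since det(H) < 0, H is indefinite and the critical point is a saddle point.

saddle point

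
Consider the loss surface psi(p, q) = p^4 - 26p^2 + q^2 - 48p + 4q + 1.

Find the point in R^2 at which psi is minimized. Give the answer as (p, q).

(4, -2)

psi(p,q) separates as A(p) + B(q) + 1, so its minimum is min A + min B + 1.
A'(p) = 4(p - 4)(p + 1)(p + 3) vanishes at p ∈ {-3, -1, 4}; B'(q) = 2q + 4 vanishes at q ∈ {-2}.
Local minima of A (where A''>0): A(-3)=-9, A(4)=-352. Local minima of B: B(-2)=-4.
So the global minimum of psi is A(4) + B(-2) + 1 = -352 − 4 + 1 = -355, attained at (4, -2).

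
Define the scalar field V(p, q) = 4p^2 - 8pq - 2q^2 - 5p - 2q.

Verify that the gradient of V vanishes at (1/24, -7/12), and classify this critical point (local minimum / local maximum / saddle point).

saddle point

∇V = (8p - 8q - 5, -8p - 4q - 2); substituting (1/24, -7/12) gives ∇V = (0, 0), so (1/24, -7/12) is indeed a critical point.
The Hessian of V is constant: H = [[8, -8], [-8, -4]].
det(H) = 8·(-4) − (-8)² = -96.
Since det(H) < 0, H is indefinite and the critical point is a saddle point.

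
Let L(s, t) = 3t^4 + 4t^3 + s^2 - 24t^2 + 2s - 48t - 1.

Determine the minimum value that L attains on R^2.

-114

L(s,t) separates as P(s) + Q(t) − 1, so its minimum is min P + min Q − 1.
P'(s) = 2s + 2 vanishes at s ∈ {-1}; Q'(t) = 12(t - 2)(t + 1)(t + 2) vanishes at t ∈ {-2, -1, 2}.
Local minima of P (where P''>0): P(-1)=-1. Local minima of Q: Q(-2)=16, Q(2)=-112.
So the global minimum of L is P(-1) + Q(2) − 1 = -1 − 112 − 1 = -114, attained at (-1, 2).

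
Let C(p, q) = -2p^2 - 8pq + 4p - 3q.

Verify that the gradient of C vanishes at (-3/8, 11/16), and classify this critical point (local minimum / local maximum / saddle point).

saddle point

∇C = (-4p - 8q + 4, -8p - 3); substituting (-3/8, 11/16) gives ∇C = (0, 0), so (-3/8, 11/16) is indeed a critical point.
The Hessian of C is constant: H = [[-4, -8], [-8, 0]].
det(H) = (-4)·0 − (-8)² = -64.
Since det(H) < 0, H is indefinite and the critical point is a saddle point.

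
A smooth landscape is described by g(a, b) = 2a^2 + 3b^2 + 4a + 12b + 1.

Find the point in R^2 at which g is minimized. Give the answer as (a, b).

g(a,b) separates as P(a) + Q(b) + 1, so its minimum is min P + min Q + 1.
P'(a) = 4a + 4 vanishes at a ∈ {-1}; Q'(b) = 6b + 12 vanishes at b ∈ {-2}.
Local minima of P (where P''>0): P(-1)=-2. Local minima of Q: Q(-2)=-12.
So the global minimum of g is P(-1) + Q(-2) + 1 = -2 − 12 + 1 = -13, attained at (-1, -2).

(-1, -2)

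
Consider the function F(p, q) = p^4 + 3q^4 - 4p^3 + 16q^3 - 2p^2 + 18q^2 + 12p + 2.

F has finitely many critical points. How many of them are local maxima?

F separates as a function of p plus a function of q, so ∇F=0 decouples.
∂F/∂p = 4(p - 3)(p - 1)(p + 1) = 0 at p ∈ {-1, 1, 3}; ∂F/∂q = 12q(q + 1)(q + 3) = 0 at q ∈ {-3, -1, 0}.
The Hessian is diagonal: diag(F_pp, F_qq). Second derivatives: F_pp(-1)=32, F_pp(1)=-16, F_pp(3)=32; F_qq(-3)=72, F_qq(-1)=-24, F_qq(0)=36.
Local maxima occur where both diagonal entries negative: (1, -1). Count: 1.

1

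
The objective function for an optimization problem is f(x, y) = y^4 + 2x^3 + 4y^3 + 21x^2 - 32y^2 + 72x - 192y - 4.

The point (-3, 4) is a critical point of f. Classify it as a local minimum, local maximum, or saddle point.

The mixed partial ∂²f/∂x∂y is 0, so the Hessian at any point is diag(f_xx, f_yy) = diag(6(2x + 7), 4(3y^2 + 6y - 16)).
At (-3, 4): H = diag(6, 224).
Both eigenvalues are positive, so H is positive definite: a local minimum.

local minimum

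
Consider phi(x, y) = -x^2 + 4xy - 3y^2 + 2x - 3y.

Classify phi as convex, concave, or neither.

neither

phi is quadratic, so its Hessian is the constant matrix H = [[-2, 4], [4, -6]].
det(H) = -4, tr(H) = -8.
det(H) < 0, so H is indefinite: neither convex nor concave.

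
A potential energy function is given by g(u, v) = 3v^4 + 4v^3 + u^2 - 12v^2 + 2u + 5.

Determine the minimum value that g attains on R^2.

-28

g(u,v) separates as P(u) + Q(v) + 5, so its minimum is min P + min Q + 5.
P'(u) = 2u + 2 vanishes at u ∈ {-1}; Q'(v) = 12v(v - 1)(v + 2) vanishes at v ∈ {-2, 0, 1}.
Local minima of P (where P''>0): P(-1)=-1. Local minima of Q: Q(-2)=-32, Q(1)=-5.
So the global minimum of g is P(-1) + Q(-2) + 5 = -1 − 32 + 5 = -28, attained at (-1, -2).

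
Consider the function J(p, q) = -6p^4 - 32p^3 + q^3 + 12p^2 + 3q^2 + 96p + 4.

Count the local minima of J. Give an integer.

J separates as a function of p plus a function of q, so ∇J=0 decouples.
∂J/∂p = -24(p - 1)(p + 1)(p + 4) = 0 at p ∈ {-4, -1, 1}; ∂J/∂q = 3q(q + 2) = 0 at q ∈ {-2, 0}.
The Hessian is diagonal: diag(J_pp, J_qq). Second derivatives: J_pp(-4)=-360, J_pp(-1)=144, J_pp(1)=-240; J_qq(-2)=-6, J_qq(0)=6.
Local minima occur where both diagonal entries positive: (-1, 0). Count: 1.

1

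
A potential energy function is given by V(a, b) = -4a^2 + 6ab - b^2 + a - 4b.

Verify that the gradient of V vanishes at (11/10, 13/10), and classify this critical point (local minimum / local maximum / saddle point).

∇V = (-8a + 6b + 1, 6a - 2b - 4); substituting (11/10, 13/10) gives ∇V = (0, 0), so (11/10, 13/10) is indeed a critical point.
The Hessian of V is constant: H = [[-8, 6], [6, -2]].
det(H) = (-8)·(-2) − 6² = -20.
Since det(H) < 0, H is indefinite and the critical point is a saddle point.

saddle point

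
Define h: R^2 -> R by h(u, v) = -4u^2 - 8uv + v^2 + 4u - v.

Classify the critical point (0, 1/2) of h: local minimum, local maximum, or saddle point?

saddle point

The Hessian of h is constant: H = [[-8, -8], [-8, 2]].
det(H) = (-8)·2 − (-8)² = -80.
Since det(H) < 0, H is indefinite and the critical point is a saddle point.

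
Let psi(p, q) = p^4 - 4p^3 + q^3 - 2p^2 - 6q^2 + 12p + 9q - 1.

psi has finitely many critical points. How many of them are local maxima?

1

psi separates as a function of p plus a function of q, so ∇psi=0 decouples.
∂psi/∂p = 4(p - 3)(p - 1)(p + 1) = 0 at p ∈ {-1, 1, 3}; ∂psi/∂q = 3(q - 3)(q - 1) = 0 at q ∈ {1, 3}.
The Hessian is diagonal: diag(psi_pp, psi_qq). Second derivatives: psi_pp(-1)=32, psi_pp(1)=-16, psi_pp(3)=32; psi_qq(1)=-6, psi_qq(3)=6.
Local maxima occur where both diagonal entries negative: (1, 1). Count: 1.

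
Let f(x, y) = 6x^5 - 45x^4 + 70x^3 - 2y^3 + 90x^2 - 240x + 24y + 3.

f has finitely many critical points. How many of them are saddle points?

4

f separates as a function of x plus a function of y, so ∇f=0 decouples.
∂f/∂x = 30(x - 4)(x - 2)(x - 1)(x + 1) = 0 at x ∈ {-1, 1, 2, 4}; ∂f/∂y = -6(y - 2)(y + 2) = 0 at y ∈ {-2, 2}.
The Hessian is diagonal: diag(f_xx, f_yy). Second derivatives: f_xx(-1)=-900, f_xx(1)=180, f_xx(2)=-180, f_xx(4)=900; f_yy(-2)=24, f_yy(2)=-24.
Saddle points occur where the two diagonal entries have opposite signs: (-1, -2), (1, 2), (2, -2), (4, 2). Count: 4.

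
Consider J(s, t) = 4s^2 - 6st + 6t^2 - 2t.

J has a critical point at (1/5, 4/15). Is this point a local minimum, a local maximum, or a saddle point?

The Hessian of J is constant: H = [[8, -6], [-6, 12]].
det(H) = 8·12 − (-6)² = 60.
det(H) > 0 and tr(H) = 20 > 0, so H is positive definite and the point is a local minimum.

local minimum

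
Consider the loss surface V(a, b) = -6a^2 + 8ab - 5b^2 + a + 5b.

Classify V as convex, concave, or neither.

concave

V is quadratic, so its Hessian is the constant matrix H = [[-12, 8], [8, -10]].
det(H) = 56, tr(H) = -22.
det(H) > 0 and tr(H) < 0, so H is negative definite everywhere: concave.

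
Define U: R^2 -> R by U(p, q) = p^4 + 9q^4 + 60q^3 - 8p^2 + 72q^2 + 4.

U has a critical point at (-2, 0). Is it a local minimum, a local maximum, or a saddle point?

local minimum

The mixed partial ∂²U/∂p∂q is 0, so the Hessian at any point is diag(U_pp, U_qq) = diag(4(3p^2 - 4), 36(3q^2 + 10q + 4)).
At (-2, 0): H = diag(32, 144).
Both eigenvalues are positive, so H is positive definite: a local minimum.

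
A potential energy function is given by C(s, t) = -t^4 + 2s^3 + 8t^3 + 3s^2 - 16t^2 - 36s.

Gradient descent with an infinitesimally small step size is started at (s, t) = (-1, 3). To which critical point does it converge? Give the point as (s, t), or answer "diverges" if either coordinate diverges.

(2, 2)

C is separable, so gradient descent decouples: s follows -∂C/∂s, t follows -∂C/∂t.
∂C/∂s = 6(s - 2)(s + 3); at s=-1 this is -36, so s increases.
∂C/∂t = -4t(t - 4)(t - 2); at t=3 this is 12, so t decreases.
s converges to its nearest critical value 2 (a local min of the s-part); t converges to 2. The iterate converges to (2, 2).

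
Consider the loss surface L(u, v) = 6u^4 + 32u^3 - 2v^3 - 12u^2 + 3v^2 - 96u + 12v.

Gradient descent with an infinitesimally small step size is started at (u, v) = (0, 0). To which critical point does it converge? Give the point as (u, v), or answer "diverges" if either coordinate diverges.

L is separable, so gradient descent decouples: u follows -∂L/∂u, v follows -∂L/∂v.
∂L/∂u = 24(u - 1)(u + 1)(u + 4); at u=0 this is -96, so u increases.
∂L/∂v = -6(v - 2)(v + 1); at v=0 this is 12, so v decreases.
u converges to its nearest critical value 1 (a local min of the u-part); v converges to -1. The iterate converges to (1, -1).

(1, -1)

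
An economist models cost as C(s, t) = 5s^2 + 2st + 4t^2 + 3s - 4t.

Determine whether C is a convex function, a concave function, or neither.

C is quadratic, so its Hessian is the constant matrix H = [[10, 2], [2, 8]].
det(H) = 76, tr(H) = 18.
det(H) > 0 and tr(H) > 0, so H is positive definite everywhere: convex.

convex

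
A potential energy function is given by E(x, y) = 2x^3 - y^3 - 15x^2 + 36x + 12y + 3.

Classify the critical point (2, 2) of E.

The mixed partial ∂²E/∂x∂y is 0, so the Hessian at any point is diag(E_xx, E_yy) = diag(6(2x - 5), -6y).
At (2, 2): H = diag(-6, -12).
Both eigenvalues are negative, so H is negative definite: a local maximum.

local maximum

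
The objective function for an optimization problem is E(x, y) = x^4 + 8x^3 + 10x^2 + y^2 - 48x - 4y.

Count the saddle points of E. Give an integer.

E separates as a function of x plus a function of y, so ∇E=0 decouples.
∂E/∂x = 4(x - 1)(x + 3)(x + 4) = 0 at x ∈ {-4, -3, 1}; ∂E/∂y = 2(y - 2) = 0 at y ∈ {2}.
The Hessian is diagonal: diag(E_xx, E_yy). Second derivatives: E_xx(-4)=20, E_xx(-3)=-16, E_xx(1)=80; E_yy(2)=2.
Saddle points occur where the two diagonal entries have opposite signs: (-3, 2). Count: 1.

1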